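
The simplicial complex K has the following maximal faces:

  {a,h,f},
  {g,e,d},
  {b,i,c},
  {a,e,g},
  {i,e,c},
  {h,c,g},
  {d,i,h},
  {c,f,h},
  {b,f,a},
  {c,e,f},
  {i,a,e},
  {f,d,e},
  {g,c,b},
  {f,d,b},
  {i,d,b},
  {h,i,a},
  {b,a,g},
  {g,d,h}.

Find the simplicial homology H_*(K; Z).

Order the vertices as a < b < c < d < e < f < g < h < i. Listing each simplex with vertices in this order, K has dimension 2 with simplices:

  0-simplices (9): a, b, c, d, e, f, g, h, i
  1-simplices (27): ab, ae, af, ag, ah, ai, bc, bd, bf, bg, bi, ce, cf, cg, ch, ci, de, df, dg, dh, di, ef, eg, ei, fh, gh, hi
  2-simplices (18): abf, abg, aeg, aei, afh, ahi, bcg, bci, bdf, bdi, cef, cei, cfh, cgh, def, deg, dgh, dhi

giving chain groups C_0 ≅ Z^9, C_1 ≅ Z^27, C_2 ≅ Z^18.

The boundary map ∂_1: C_1 → C_0 sends each edge [p,q] (with p < q) to q − p.
This gives a 9×27 integer matrix of rank 8; reducing to Smith normal form yields diagonal entries (1,1,1,1,1,1,1,1).

Boundary ∂_2: C_2 → C_1 maps a triangle to the signed sum of its edges. For instance
  ∂cei = ei − ci + ce,
  ∂def = ef − df + de.
The resulting 27×18 matrix has rank 17, and its Smith normal form has invariant factors (1,1,1,1,1,1,1,1,1,1,1,1,1,1,1,1,1).

Reading off H_k = ker ∂_k / im ∂_{k+1}:

  H_0: rank C_0 − rank ∂_1 = 9 − 8 = 1, and the invariant factors of ∂_1 are all 1, so H_0 ≅ Z.
  H_1: rank ker ∂_1 − rank ∂_2 = (27 − 8) − 17 = 2, and the invariant factors of ∂_2 are all 1, so H_1 ≅ Z^2.
  H_2: rank ker ∂_2 − rank ∂_3 = (18 − 17) − 0 = 1, and there is no ∂_3, so H_2 ≅ Z.

(K is a triangulation of the torus T^2.)

H_0 ≅ Z,  H_1 ≅ Z^2,  H_2 ≅ Z.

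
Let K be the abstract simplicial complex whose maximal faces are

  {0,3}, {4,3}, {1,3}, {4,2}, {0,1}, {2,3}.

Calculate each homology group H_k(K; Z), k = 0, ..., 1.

Take the total order 0 < 1 < 2 < 3 < 4 on the vertex set. Then K (dimension 1) consists of the simplices:

  0-simplices (5): [0], [1], [2], [3], [4]
  1-simplices (6): [0,1], [0,3], [1,3], [2,3], [2,4], [3,4]

giving chain groups C_0 ≅ Z^5, C_1 ≅ Z^6.

The boundary map ∂_1: C_1 → C_0 maps an edge to its endpoints' difference, ∂[p,q] = q − p. For instance
  ∂[3,4] = [4] − [3].
As a 5×6 matrix over Z this has rank 4, with invariant factors (1,1,1,1).

Now H_k = ker ∂_k / im ∂_{k+1}, so:

  H_0: rank C_0 − rank ∂_1 = 5 − 4 = 1, and the invariant factors of ∂_1 are all 1, so H_0 ≅ Z.
  H_1: rank ker ∂_1 − rank ∂_2 = (6 − 4) − 0 = 2, and there is no ∂_2, so H_1 ≅ Z^2.

H_0 = Z,  H_1 = Z^2.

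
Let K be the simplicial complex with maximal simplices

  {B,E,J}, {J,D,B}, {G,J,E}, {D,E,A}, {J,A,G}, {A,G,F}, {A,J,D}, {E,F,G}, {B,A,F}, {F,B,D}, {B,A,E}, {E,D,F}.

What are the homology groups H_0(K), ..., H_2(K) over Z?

H_0 = Z,  H_1 = Z/2,  H_2 = 0.

Take the total order A < B < D < E < F < G < J on the vertex set. Then K (dimension 2) consists of the simplices:

  0-simplices (7): A, B, D, E, F, G, J
  1-simplices (18): AB, AD, AE, AF, AG, AJ, BD, BE, BF, BJ, DE, DF, DJ, EF, EG, EJ, FG, GJ
  2-simplices (12): ABE, ABF, ADE, ADJ, AFG, AGJ, BDF, BDJ, BEJ, DEF, EFG, EGJ

giving chain groups C_0 ≅ Z^7, C_1 ≅ Z^18, C_2 ≅ Z^12.

The boundary map ∂_1: C_1 → C_0 sends each edge [p,q] (with p < q) to q − p. For instance
  ∂DE = E − D.
This gives a 7×18 integer matrix of rank 6; reducing to Smith normal form yields diagonal entries (1,1,1,1,1,1).

∂_2: C_2 → C_1 acts by ∂[p,q,r] = [q,r] − [p,r] + [p,q]. For instance
  ∂ADJ = DJ − AJ + AD,
  ∂ABF = BF − AF + AB.
The resulting 18×12 matrix has rank 12, and its Smith normal form has invariant factors (1,1,1,1,1,1,1,1,1,1,1,2).

Computing H_k = (kernel of ∂_k) / (image of ∂_{k+1}):

  H_0: rank C_0 − rank ∂_1 = 7 − 6 = 1, and the invariant factors of ∂_1 are all 1, so H_0 = Z.
  H_1: rank ker ∂_1 − rank ∂_2 = (18 − 6) − 12 = 0, and ∂_2 has invariant factor 2 > 1, so H_1 = Z/2.
  H_2: rank ker ∂_2 − rank ∂_3 = (12 − 12) − 0 = 0, and there is no ∂_3, so H_2 = 0.

As a check, the Euler characteristic is 7 − 18 + 12 = 1, which agrees with 1 − 0 + 0 = 1.
(K is a triangulation of the real projective plane RP^2.)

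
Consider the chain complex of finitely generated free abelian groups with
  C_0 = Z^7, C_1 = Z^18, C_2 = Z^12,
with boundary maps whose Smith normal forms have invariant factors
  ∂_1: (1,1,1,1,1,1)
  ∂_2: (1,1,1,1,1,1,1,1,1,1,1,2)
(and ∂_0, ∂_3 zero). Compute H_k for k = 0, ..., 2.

H_0 = Z,  H_1 = Z/2,  H_2 = 0.

H_0: b_0 = 7 − 0 − 6 = 1; torsion from ∂_1 factors > 1: none. So H_0 = Z.
H_1: b_1 = 18 − 6 − 12 = 0; torsion from ∂_2 factors > 1: [2]. So H_1 = Z/2.
H_2: b_2 = 12 − 12 − 0 = 0; torsion from ∂_3 factors > 1: none. So H_2 = 0.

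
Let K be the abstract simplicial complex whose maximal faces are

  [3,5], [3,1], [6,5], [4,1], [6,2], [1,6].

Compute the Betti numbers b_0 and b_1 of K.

b_0 = 1, b_1 = 1.

Take the total order 1 < 2 < 3 < 4 < 5 < 6 on the vertex set. Then K (dimension 1) consists of the simplices:

  0-simplices (6): [1], [2], [3], [4], [5], [6]
  1-simplices (6): [1,3], [1,4], [1,6], [2,6], [3,5], [5,6]

Hence C_0 ≅ Z^6, C_1 ≅ Z^6.

The boundary map ∂_1: C_1 → C_0 sends each edge [p,q] (with p < q) to q − p. For instance
  ∂[3,5] = [5] − [3].
The 6×6 boundary matrix has rank 5 and Smith normal form diag(1,1,1,1,1).

Computing H_k = (kernel of ∂_k) / (image of ∂_{k+1}):

  H_0: rank C_0 − rank ∂_1 = 6 − 5 = 1, and the invariant factors of ∂_1 are all 1, so H_0 = Z.
  H_1: rank ker ∂_1 − rank ∂_2 = (6 − 5) − 0 = 1, and there is no ∂_2, so H_1 = Z.

As a check, the Euler characteristic is 6 − 6 = 0, which agrees with 1 − 1 = 0.

Hence the Betti numbers are b_0 = 1, b_1 = 1.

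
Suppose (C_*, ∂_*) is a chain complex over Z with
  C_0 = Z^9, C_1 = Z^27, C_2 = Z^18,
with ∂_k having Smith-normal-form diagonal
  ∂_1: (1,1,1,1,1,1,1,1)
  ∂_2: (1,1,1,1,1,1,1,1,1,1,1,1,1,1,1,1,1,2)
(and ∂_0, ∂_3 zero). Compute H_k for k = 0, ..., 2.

H_0: b_0 = 9 − 0 − 8 = 1; torsion from ∂_1 factors > 1: none. So H_0 ≅ Z.
H_1: b_1 = 27 − 8 − 18 = 1; torsion from ∂_2 factors > 1: [2]. So H_1 ≅ Z ⊕ Z/2Z.
H_2: b_2 = 18 − 18 − 0 = 0; torsion from ∂_3 factors > 1: none. So H_2 ≅ 0.

H_0 ≅ Z,  H_1 ≅ Z ⊕ Z/2Z,  H_2 = 0.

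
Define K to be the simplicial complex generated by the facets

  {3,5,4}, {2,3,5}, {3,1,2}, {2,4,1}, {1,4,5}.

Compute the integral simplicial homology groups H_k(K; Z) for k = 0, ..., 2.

H_0 = Z,  H_1 = Z,  H_2 = 0.

We work with the vertex ordering 1 < 2 < 3 < 4 < 5. The simplices of K, each written with vertices in increasing order, are:

  0-simplices (5): [1], [2], [3], [4], [5]
  1-simplices (10): [1,2], [1,3], [1,4], [1,5], [2,3], [2,4], [2,5], [3,4], [3,5], [4,5]
  2-simplices (5): [1,2,3], [1,2,4], [1,4,5], [2,3,5], [3,4,5]

giving chain groups C_0 ≅ Z^5, C_1 ≅ Z^10, C_2 ≅ Z^5.

The boundary map ∂_1: C_1 → C_0 is given by ∂[p,q] = [q] − [p].
This gives a 5×10 integer matrix of rank 4; reducing to Smith normal form yields diagonal entries (1,1,1,1).

∂_2: C_2 → C_1 maps a triangle to the signed sum of its edges. For instance
  ∂[1,4,5] = [4,5] − [1,5] + [1,4],
  ∂[2,3,5] = [3,5] − [2,5] + [2,3].
The resulting 10×5 matrix has rank 5, and its Smith normal form has invariant factors (1,1,1,1,1).

From H_k ≅ ker(∂_k) / im(∂_{k+1}) we obtain:

  H_0: rank C_0 − rank ∂_1 = 5 − 4 = 1, and the invariant factors of ∂_1 are all 1, so H_0 ≅ Z.
  H_1: rank ker ∂_1 − rank ∂_2 = (10 − 4) − 5 = 1, and the invariant factors of ∂_2 are all 1, so H_1 ≅ Z.
  H_2: rank ker ∂_2 − rank ∂_3 = (5 − 5) − 0 = 0, and there is no ∂_3, so H_2 ≅ 0.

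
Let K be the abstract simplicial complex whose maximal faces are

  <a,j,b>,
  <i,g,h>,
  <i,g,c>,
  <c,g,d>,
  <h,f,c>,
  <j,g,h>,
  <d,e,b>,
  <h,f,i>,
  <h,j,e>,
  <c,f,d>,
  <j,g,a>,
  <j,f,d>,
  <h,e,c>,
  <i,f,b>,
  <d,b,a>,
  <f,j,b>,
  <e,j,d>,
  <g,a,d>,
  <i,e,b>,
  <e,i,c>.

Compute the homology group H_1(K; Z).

H_1 ≅ Z × Z/2.

Take the total order a < b < c < d < e < f < g < h < i < j on the vertex set. Then K (dimension 2) consists of the simplices:

  0-simplices (10): a, b, c, d, e, f, g, h, i, j
  1-simplices (30): ab, ad, ag, aj, bd, be, bf, bi, bj, cd, ce, cf, cg, ch, ci, de, df, dg, dj, eh, ei, ej, fh, fi, fj, gh, gi, gj, hi, hj
  2-simplices (20): abd, abj, adg, agj, bde, bei, bfi, bfj, cdf, cdg, ceh, cei, cfh, cgi, dej, dfj, ehj, fhi, ghi, ghj

so the chain groups are C_0 ≅ Z^10, C_1 ≅ Z^30, C_2 ≅ Z^20.

The boundary map ∂_1: C_1 → C_0 is given by ∂[p,q] = [q] − [p].
This gives a 10×30 integer matrix of rank 9; reducing to Smith normal form yields diagonal entries (1,1,1,1,1,1,1,1,1).

∂_2: C_2 → C_1 acts by ∂[p,q,r] = [q,r] − [p,r] + [p,q]. For instance
  ∂cdf = df − cf + cd,
  ∂ghj = hj − gj + gh.
The 30×20 boundary matrix has rank 20 and Smith normal form diag(1,1,1,1,1,1,1,1,1,1,1,1,1,1,1,1,1,1,1,2).

Reading off H_k = ker ∂_k / im ∂_{k+1}:

  H_1: rank ker ∂_1 − rank ∂_2 = (30 − 9) − 20 = 1, and ∂_2 has invariant factor 2 > 1, so H_1 ≅ Z × Z/2.

(K is a triangulation of the Klein bottle.)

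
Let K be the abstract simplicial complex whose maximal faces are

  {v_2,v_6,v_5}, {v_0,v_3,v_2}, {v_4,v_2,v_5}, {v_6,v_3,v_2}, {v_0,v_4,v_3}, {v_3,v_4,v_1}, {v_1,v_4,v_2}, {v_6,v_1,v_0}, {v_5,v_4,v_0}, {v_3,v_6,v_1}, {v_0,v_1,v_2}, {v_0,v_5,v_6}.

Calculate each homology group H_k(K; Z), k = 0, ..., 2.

H_0 = Z,  H_1 = Z_2,  H_2 = 0.

Fix the vertex order v_0 < v_1 < v_2 < v_3 < v_4 < v_5 < v_6 and write every simplex with vertices in increasing order. Then dim K = 2 and the simplices of K are:

  0-simplices (7): [v_0], [v_1], [v_2], [v_3], [v_4], [v_5], [v_6]
  1-simplices (18): (18 of them)
  2-simplices (12): (12 of them)

Hence C_0 ≅ Z^7, C_1 ≅ Z^18, C_2 ≅ Z^12.

∂_1: C_1 → C_0 sends each edge [p,q] (with p < q) to q − p.
The 7×18 boundary matrix has rank 6 and Smith normal form diag(1,1,1,1,1,1).

The boundary map ∂_2: C_2 → C_1 maps a triangle to the signed sum of its edges. For instance
  ∂[v_2,v_5,v_6] = [v_5,v_6] − [v_2,v_6] + [v_2,v_5],
  ∂[v_2,v_4,v_5] = [v_4,v_5] − [v_2,v_5] + [v_2,v_4].
As a 18×12 matrix over Z this has rank 12, with invariant factors (1,1,1,1,1,1,1,1,1,1,1,2).

From H_k ≅ ker(∂_k) / im(∂_{k+1}) we obtain:

  H_0: rank C_0 − rank ∂_1 = 7 − 6 = 1, and the invariant factors of ∂_1 are all 1, so H_0 ≅ Z.
  H_1: rank ker ∂_1 − rank ∂_2 = (18 − 6) − 12 = 0, and ∂_2 has invariant factor 2 > 1, so H_1 ≅ Z_2.
  H_2: rank ker ∂_2 − rank ∂_3 = (12 − 12) − 0 = 0, and there is no ∂_3, so H_2 ≅ 0.

As a check, the Euler characteristic is 7 − 18 + 12 = 1, which agrees with 1 − 0 + 0 = 1.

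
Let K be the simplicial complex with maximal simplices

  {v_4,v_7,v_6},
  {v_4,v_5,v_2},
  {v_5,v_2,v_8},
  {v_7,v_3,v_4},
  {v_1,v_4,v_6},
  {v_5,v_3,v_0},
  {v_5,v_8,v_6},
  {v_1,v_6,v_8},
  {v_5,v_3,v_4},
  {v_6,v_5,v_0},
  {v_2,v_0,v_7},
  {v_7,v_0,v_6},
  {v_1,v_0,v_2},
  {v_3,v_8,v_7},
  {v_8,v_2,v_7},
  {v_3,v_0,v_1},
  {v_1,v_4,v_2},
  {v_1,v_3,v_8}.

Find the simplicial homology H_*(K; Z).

Order the vertices as v_0 < v_1 < v_2 < v_3 < v_4 < v_5 < v_6 < v_7 < v_8. Listing each simplex with vertices in this order, K has dimension 2 with simplices:

  0-simplices (9): [v_0], [v_1], [v_2], [v_3], [v_4], [v_5], [v_6], [v_7], [v_8]
  1-simplices (27): (27 of them)
  2-simplices (18): (18 of them)

Hence C_0 ≅ Z^9, C_1 ≅ Z^27, C_2 ≅ Z^18.

Boundary ∂_1: C_1 → C_0 maps an edge to its endpoints' difference, ∂[p,q] = q − p. For instance
  ∂[v_7,v_8] = [v_8] − [v_7].
As a 9×27 matrix over Z this has rank 8, with invariant factors (1,1,1,1,1,1,1,1).

Boundary ∂_2: C_2 → C_1 sends each 2-simplex [p,q,r] to [q,r] − [p,r] + [p,q]. For instance
  ∂[v_2,v_4,v_5] = [v_4,v_5] − [v_2,v_5] + [v_2,v_4],
  ∂[v_1,v_6,v_8] = [v_6,v_8] − [v_1,v_8] + [v_1,v_6].
As a 27×18 matrix over Z this has rank 17, with invariant factors (1,1,1,1,1,1,1,1,1,1,1,1,1,1,1,1,1).

Reading off H_k = ker ∂_k / im ∂_{k+1}:

  H_0: rank C_0 − rank ∂_1 = 9 − 8 = 1, and the invariant factors of ∂_1 are all 1, so H_0 ≅ Z.
  H_1: rank ker ∂_1 − rank ∂_2 = (27 − 8) − 17 = 2, and the invariant factors of ∂_2 are all 1, so H_1 ≅ Z^2.
  H_2: rank ker ∂_2 − rank ∂_3 = (18 − 17) − 0 = 1, and there is no ∂_3, so H_2 ≅ Z.

As a check, the Euler characteristic is 9 − 27 + 18 = 0, which agrees with 1 − 2 + 1 = 0.
(K is a triangulation of the torus T^2.)

H_0 ≅ Z,  H_1 ≅ Z^2,  H_2 ≅ Z.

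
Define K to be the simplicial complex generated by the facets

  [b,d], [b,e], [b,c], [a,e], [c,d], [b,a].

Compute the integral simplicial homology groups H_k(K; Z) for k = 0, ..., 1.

H_0 = Z,  H_1 = Z^2.

Order the vertices as a < b < c < d < e. Listing each simplex with vertices in this order, K has dimension 1 with simplices:

  0-simplices (5): a, b, c, d, e
  1-simplices (6): ab, ae, bc, bd, be, cd

giving chain groups C_0 ≅ Z^5, C_1 ≅ Z^6.

The boundary map ∂_1: C_1 → C_0 maps an edge to its endpoints' difference, ∂[p,q] = q − p.
The 5×6 boundary matrix has rank 4 and Smith normal form diag(1,1,1,1).

Now H_k = ker ∂_k / im ∂_{k+1}, so:

  H_0: rank C_0 − rank ∂_1 = 5 − 4 = 1, and the invariant factors of ∂_1 are all 1, so H_0 = Z.
  H_1: rank ker ∂_1 − rank ∂_2 = (6 − 4) − 0 = 2, and there is no ∂_2, so H_1 = Z^2.

As a check, the Euler characteristic is 5 − 6 = -1, which agrees with 1 − 2 = -1.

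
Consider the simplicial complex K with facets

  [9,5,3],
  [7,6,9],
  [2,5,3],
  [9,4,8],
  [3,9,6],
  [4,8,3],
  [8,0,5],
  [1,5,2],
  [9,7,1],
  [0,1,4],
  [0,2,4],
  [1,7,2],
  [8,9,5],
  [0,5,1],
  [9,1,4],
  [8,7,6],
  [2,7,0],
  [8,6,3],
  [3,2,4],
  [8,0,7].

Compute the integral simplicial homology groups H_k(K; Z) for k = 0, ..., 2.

Take the total order 0 < 1 < 2 < 3 < 4 < 5 < 6 < 7 < 8 < 9 on the vertex set. Then K (dimension 2) consists of the simplices:

  0-simplices (10): [0], [1], [2], [3], [4], [5], [6], [7], [8], [9]
  1-simplices (30): (30 of them)
  2-simplices (20): (20 of them)

giving chain groups C_0 ≅ Z^10, C_1 ≅ Z^30, C_2 ≅ Z^20.

Boundary ∂_1: C_1 → C_0 maps an edge to its endpoints' difference, ∂[p,q] = q − p. For instance
  ∂[2,4] = [4] − [2].
The resulting 10×30 matrix has rank 9, and its Smith normal form has invariant factors (1,1,1,1,1,1,1,1,1).

Boundary ∂_2: C_2 → C_1 maps a triangle to the signed sum of its edges. For instance
  ∂[2,3,4] = [3,4] − [2,4] + [2,3],
  ∂[0,1,4] = [1,4] − [0,4] + [0,1].
As a 30×20 matrix over Z this has rank 20, with invariant factors (1,1,1,1,1,1,1,1,1,1,1,1,1,1,1,1,1,1,1,2).

Now H_k = ker ∂_k / im ∂_{k+1}, so:

  H_0: rank C_0 − rank ∂_1 = 10 − 9 = 1, and the invariant factors of ∂_1 are all 1, so H_0 = Z.
  H_1: rank ker ∂_1 − rank ∂_2 = (30 − 9) − 20 = 1, and ∂_2 has invariant factor 2 > 1, so H_1 = Z ⊕ Z/2.
  H_2: rank ker ∂_2 − rank ∂_3 = (20 − 20) − 0 = 0, and there is no ∂_3, so H_2 = 0.

H_0 = Z,  H_1 = Z ⊕ Z/2,  H_2 = 0.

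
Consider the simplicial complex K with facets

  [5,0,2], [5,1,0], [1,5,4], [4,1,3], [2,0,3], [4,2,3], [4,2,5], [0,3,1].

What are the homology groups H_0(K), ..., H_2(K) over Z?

We work with the vertex ordering 0 < 1 < 2 < 3 < 4 < 5. The simplices of K, each written with vertices in increasing order, are:

  0-simplices (6): [0], [1], [2], [3], [4], [5]
  1-simplices (12): [0,1], [0,2], [0,3], [0,5], [1,3], [1,4], [1,5], [2,3], [2,4], [2,5], [3,4], [4,5]
  2-simplices (8): [0,1,3], [0,1,5], [0,2,3], [0,2,5], [1,3,4], [1,4,5], [2,3,4], [2,4,5]

Hence C_0 ≅ Z^6, C_1 ≅ Z^12, C_2 ≅ Z^8.

Boundary ∂_1: C_1 → C_0 maps an edge to its endpoints' difference, ∂[p,q] = q − p. For instance
  ∂[4,5] = [5] − [4].
As a 6×12 matrix over Z this has rank 5, with invariant factors (1,1,1,1,1).

Boundary ∂_2: C_2 → C_1 sends each 2-simplex [p,q,r] to [q,r] − [p,r] + [p,q]. For instance
  ∂[0,2,5] = [2,5] − [0,5] + [0,2],
  ∂[0,1,3] = [1,3] − [0,3] + [0,1].
The resulting 12×8 matrix has rank 7, and its Smith normal form has invariant factors (1,1,1,1,1,1,1).

From H_k ≅ ker(∂_k) / im(∂_{k+1}) we obtain:

  H_0: rank C_0 − rank ∂_1 = 6 − 5 = 1, and the invariant factors of ∂_1 are all 1, so H_0 ≅ Z.
  H_1: rank ker ∂_1 − rank ∂_2 = (12 − 5) − 7 = 0, and the invariant factors of ∂_2 are all 1, so H_1 ≅ 0.
  H_2: rank ker ∂_2 − rank ∂_3 = (8 − 7) − 0 = 1, and there is no ∂_3, so H_2 ≅ Z.

H_0 = Z,  H_1 = 0,  H_2 = Z.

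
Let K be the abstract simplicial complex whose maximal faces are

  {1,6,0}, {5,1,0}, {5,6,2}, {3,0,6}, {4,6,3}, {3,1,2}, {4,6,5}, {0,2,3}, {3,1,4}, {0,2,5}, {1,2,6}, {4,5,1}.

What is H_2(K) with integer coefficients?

We work with the vertex ordering 0 < 1 < 2 < 3 < 4 < 5 < 6. The simplices of K, each written with vertices in increasing order, are:

  0-simplices (7): [0], [1], [2], [3], [4], [5], [6]
  1-simplices (18): [0,1], [0,2], [0,3], [0,5], [0,6], [1,2], [1,3], [1,4], [1,5], [1,6], [2,3], [2,5], [2,6], [3,4], [3,6], [4,5], [4,6], [5,6]
  2-simplices (12): [0,1,5], [0,1,6], [0,2,3], [0,2,5], [0,3,6], [1,2,3], [1,2,6], [1,3,4], [1,4,5], [2,5,6], [3,4,6], [4,5,6]

Hence C_0 ≅ Z^7, C_1 ≅ Z^18, C_2 ≅ Z^12.

Boundary ∂_1: C_1 → C_0 sends each edge [p,q] (with p < q) to q − p.
This gives a 7×18 integer matrix of rank 6; reducing to Smith normal form yields diagonal entries (1,1,1,1,1,1).

∂_2: C_2 → C_1 sends each 2-simplex [p,q,r] to [q,r] − [p,r] + [p,q]. For instance
  ∂[4,5,6] = [5,6] − [4,6] + [4,5],
  ∂[1,4,5] = [4,5] − [1,5] + [1,4].
As a 18×12 matrix over Z this has rank 12, with invariant factors (1,1,1,1,1,1,1,1,1,1,1,2).

Reading off H_k = ker ∂_k / im ∂_{k+1}:

  H_2: rank ker ∂_2 − rank ∂_3 = (12 − 12) − 0 = 0, and there is no ∂_3, so H_2 = 0.

H_2 ≅ 0.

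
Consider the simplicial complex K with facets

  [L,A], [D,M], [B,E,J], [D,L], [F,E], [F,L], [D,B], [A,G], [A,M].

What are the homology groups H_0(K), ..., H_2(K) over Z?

H_0 ≅ Z,  H_1 ≅ Z^2,  H_2 = 0.

We work with the vertex ordering A < B < D < E < F < G < J < L < M. The simplices of K, each written with vertices in increasing order, are:

  0-simplices (9): A, B, D, E, F, G, J, L, M
  1-simplices (11): AG, AL, AM, BD, BE, BJ, DL, DM, EF, EJ, FL
  2-simplices (1): BEJ

giving chain groups C_0 ≅ Z^9, C_1 ≅ Z^11, C_2 ≅ Z^1.

The boundary map ∂_1: C_1 → C_0 sends each edge [p,q] (with p < q) to q − p. For instance
  ∂AL = L − A.
The 9×11 boundary matrix has rank 8 and Smith normal form diag(1,1,1,1,1,1,1,1).

Boundary ∂_2: C_2 → C_1 acts by ∂[p,q,r] = [q,r] − [p,r] + [p,q]. For instance
  ∂BEJ = EJ − BJ + BE.
As a 11×1 matrix over Z this has rank 1, with invariant factors (1).

Computing H_k = (kernel of ∂_k) / (image of ∂_{k+1}):

  H_0: rank C_0 − rank ∂_1 = 9 − 8 = 1, and the invariant factors of ∂_1 are all 1, so H_0 ≅ Z.
  H_1: rank ker ∂_1 − rank ∂_2 = (11 − 8) − 1 = 2, and the invariant factors of ∂_2 are all 1, so H_1 ≅ Z^2.
  H_2: rank ker ∂_2 − rank ∂_3 = (1 − 1) − 0 = 0, and there is no ∂_3, so H_2 ≅ 0.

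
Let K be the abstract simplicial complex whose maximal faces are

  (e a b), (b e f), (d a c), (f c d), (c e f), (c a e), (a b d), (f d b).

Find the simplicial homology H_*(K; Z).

H_0 ≅ Z,  H_1 = 0,  H_2 ≅ Z.

K has 6 vertices, 12 edges, 8 triangles.
rank ∂_0 = 0, rank ∂_1 = 5 ⇒ b_0 = 6 − 0 − 5 = 1; all invariant factors of ∂_1 are 1 so no torsion. So H_0 = Z.
rank ∂_1 = 5, rank ∂_2 = 7 ⇒ b_1 = 12 − 5 − 7 = 0; all invariant factors of ∂_2 are 1 so no torsion. So H_1 = 0.
rank ∂_2 = 7, rank ∂_3 = 0 ⇒ b_2 = 8 − 7 − 0 = 1. So H_2 = Z.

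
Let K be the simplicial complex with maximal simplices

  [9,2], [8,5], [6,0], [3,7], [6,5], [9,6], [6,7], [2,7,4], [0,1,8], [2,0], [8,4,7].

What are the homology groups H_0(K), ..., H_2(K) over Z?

Order the vertices as 0 < 1 < 2 < 3 < 4 < 5 < 6 < 7 < 8 < 9. Listing each simplex with vertices in this order, K has dimension 2 with simplices:

  0-simplices (10): [0], [1], [2], [3], [4], [5], [6], [7], [8], [9]
  1-simplices (16): [0,1], [0,2], [0,6], [0,8], [1,8], [2,4], [2,7], [2,9], [3,7], [4,7], [4,8], [5,6], [5,8], [6,7], [6,9], [7,8]
  2-simplices (3): [0,1,8], [2,4,7], [4,7,8]

giving chain groups C_0 ≅ Z^10, C_1 ≅ Z^16, C_2 ≅ Z^3.

Boundary ∂_1: C_1 → C_0 is given by ∂[p,q] = [q] − [p]. For instance
  ∂[2,9] = [9] − [2].
As a 10×16 matrix over Z this has rank 9, with invariant factors (1,1,1,1,1,1,1,1,1).

∂_2: C_2 → C_1 acts by ∂[p,q,r] = [q,r] − [p,r] + [p,q]. For instance
  ∂[2,4,7] = [4,7] − [2,7] + [2,4],
  ∂[0,1,8] = [1,8] − [0,8] + [0,1].
This gives a 16×3 integer matrix of rank 3; reducing to Smith normal form yields diagonal entries (1,1,1).

Reading off H_k = ker ∂_k / im ∂_{k+1}:

  H_0: rank C_0 − rank ∂_1 = 10 − 9 = 1, and the invariant factors of ∂_1 are all 1, so H_0 = Z.
  H_1: rank ker ∂_1 − rank ∂_2 = (16 − 9) − 3 = 4, and the invariant factors of ∂_2 are all 1, so H_1 = Z^4.
  H_2: rank ker ∂_2 − rank ∂_3 = (3 − 3) − 0 = 0, and there is no ∂_3, so H_2 = 0.

As a check, the Euler characteristic is 10 − 16 + 3 = -3, which agrees with 1 − 4 + 0 = -3.

H_0 = Z,  H_1 = Z^4,  H_2 = 0.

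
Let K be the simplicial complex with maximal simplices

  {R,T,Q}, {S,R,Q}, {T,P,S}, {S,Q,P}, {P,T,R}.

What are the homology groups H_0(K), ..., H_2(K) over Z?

H_0 = Z,  H_1 = Z,  H_2 = 0.

Order the vertices as P < Q < R < S < T. Listing each simplex with vertices in this order, K has dimension 2 with simplices:

  0-simplices (5): P, Q, R, S, T
  1-simplices (10): PQ, PR, PS, PT, QR, QS, QT, RS, RT, ST
  2-simplices (5): PQS, PRT, PST, QRS, QRT

so the chain groups are C_0 ≅ Z^5, C_1 ≅ Z^10, C_2 ≅ Z^5.

Boundary ∂_1: C_1 → C_0 maps an edge to its endpoints' difference, ∂[p,q] = q − p. For instance
  ∂RS = S − R.
This gives a 5×10 integer matrix of rank 4; reducing to Smith normal form yields diagonal entries (1,1,1,1).

The boundary map ∂_2: C_2 → C_1 acts by ∂[p,q,r] = [q,r] − [p,r] + [p,q]. For instance
  ∂PQS = QS − PS + PQ,
  ∂PST = ST − PT + PS.
As a 10×5 matrix over Z this has rank 5, with invariant factors (1,1,1,1,1).

Computing H_k = (kernel of ∂_k) / (image of ∂_{k+1}):

  H_0: rank C_0 − rank ∂_1 = 5 − 4 = 1, and the invariant factors of ∂_1 are all 1, so H_0 = Z.
  H_1: rank ker ∂_1 − rank ∂_2 = (10 − 4) − 5 = 1, and the invariant factors of ∂_2 are all 1, so H_1 = Z.
  H_2: rank ker ∂_2 − rank ∂_3 = (5 − 5) − 0 = 0, and there is no ∂_3, so H_2 = 0.

(K is a triangulation of the Möbius band.)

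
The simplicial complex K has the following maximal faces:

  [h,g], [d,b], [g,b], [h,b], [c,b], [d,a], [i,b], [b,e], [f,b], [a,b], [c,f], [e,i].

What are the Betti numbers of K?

b_0 = 1, b_1 = 4.

K has 9 vertices, 12 edges.
rank ∂_0 = 0, rank ∂_1 = 8 ⇒ b_0 = 9 − 0 − 8 = 1; all invariant factors of ∂_1 are 1 so no torsion. So H_0 = Z.
rank ∂_1 = 8, rank ∂_2 = 0 ⇒ b_1 = 12 − 8 − 0 = 4. So H_1 = Z^4.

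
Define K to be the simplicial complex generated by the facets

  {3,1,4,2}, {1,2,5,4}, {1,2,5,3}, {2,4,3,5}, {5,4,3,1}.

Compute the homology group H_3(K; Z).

H_3 = Z.

Take the total order 1 < 2 < 3 < 4 < 5 on the vertex set. Then K (dimension 3) consists of the simplices:

  0-simplices (5): [1], [2], [3], [4], [5]
  1-simplices (10): [1,2], [1,3], [1,4], [1,5], [2,3], [2,4], [2,5], [3,4], [3,5], [4,5]
  2-simplices (10): [1,2,3], [1,2,4], [1,2,5], [1,3,4], [1,3,5], [1,4,5], [2,3,4], [2,3,5], [2,4,5], [3,4,5]
  3-simplices (5): [1,2,3,4], [1,2,3,5], [1,2,4,5], [1,3,4,5], [2,3,4,5]

giving chain groups C_0 ≅ Z^5, C_1 ≅ Z^10, C_2 ≅ Z^10, C_3 ≅ Z^5.

∂_1: C_1 → C_0 sends each edge [p,q] (with p < q) to q − p.
This gives a 5×10 integer matrix of rank 4; reducing to Smith normal form yields diagonal entries (1,1,1,1).

Boundary ∂_2: C_2 → C_1 sends each 2-simplex [p,q,r] to [q,r] − [p,r] + [p,q]. For instance
  ∂[2,3,4] = [3,4] − [2,4] + [2,3],
  ∂[1,3,5] = [3,5] − [1,5] + [1,3].
This gives a 10×10 integer matrix of rank 6; reducing to Smith normal form yields diagonal entries (1,1,1,1,1,1).

Boundary ∂_3: C_3 → C_2 sends each 3-simplex σ to the alternating sum Σ_i (−1)^i (σ with its i-th vertex removed). For instance
  ∂[1,3,4,5] = [3,4,5] − [1,4,5] + [1,3,5] − [1,3,4],
  ∂[1,2,4,5] = [2,4,5] − [1,4,5] + [1,2,5] − [1,2,4].
The 10×5 boundary matrix has rank 4 and Smith normal form diag(1,1,1,1).

Reading off H_k = ker ∂_k / im ∂_{k+1}:

  H_3: rank ker ∂_3 − rank ∂_4 = (5 − 4) − 0 = 1, and there is no ∂_4, so H_3 ≅ Z.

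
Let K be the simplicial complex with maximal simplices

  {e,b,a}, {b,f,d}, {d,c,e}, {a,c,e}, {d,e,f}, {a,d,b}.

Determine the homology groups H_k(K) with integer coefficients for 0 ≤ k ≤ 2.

H_0 ≅ Z,  H_1 ≅ Z,  H_2 = 0.

Order the vertices as a < b < c < d < e < f. Listing each simplex with vertices in this order, K has dimension 2 with simplices:

  0-simplices (6): a, b, c, d, e, f
  1-simplices (12): ab, ac, ad, ae, bd, be, bf, cd, ce, de, df, ef
  2-simplices (6): abd, abe, ace, bdf, cde, def

so the chain groups are C_0 ≅ Z^6, C_1 ≅ Z^12, C_2 ≅ Z^6.

The boundary map ∂_1: C_1 → C_0 is given by ∂[p,q] = [q] − [p].
The resulting 6×12 matrix has rank 5, and its Smith normal form has invariant factors (1,1,1,1,1).

∂_2: C_2 → C_1 maps a triangle to the signed sum of its edges. For instance
  ∂ace = ce − ae + ac,
  ∂abd = bd − ad + ab.
The resulting 12×6 matrix has rank 6, and its Smith normal form has invariant factors (1,1,1,1,1,1).

Computing H_k = (kernel of ∂_k) / (image of ∂_{k+1}):

  H_0: rank C_0 − rank ∂_1 = 6 − 5 = 1, and the invariant factors of ∂_1 are all 1, so H_0 ≅ Z.
  H_1: rank ker ∂_1 − rank ∂_2 = (12 − 5) − 6 = 1, and the invariant factors of ∂_2 are all 1, so H_1 ≅ Z.
  H_2: rank ker ∂_2 − rank ∂_3 = (6 − 6) − 0 = 0, and there is no ∂_3, so H_2 ≅ 0.

(K is a triangulation of the cylinder S^1 x I.)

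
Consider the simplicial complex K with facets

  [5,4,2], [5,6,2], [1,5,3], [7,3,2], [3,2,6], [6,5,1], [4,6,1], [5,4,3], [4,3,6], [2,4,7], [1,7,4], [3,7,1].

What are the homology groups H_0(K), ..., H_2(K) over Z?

We work with the vertex ordering 1 < 2 < 3 < 4 < 5 < 6 < 7. The simplices of K, each written with vertices in increasing order, are:

  0-simplices (7): [1], [2], [3], [4], [5], [6], [7]
  1-simplices (18): [1,3], [1,4], [1,5], [1,6], [1,7], [2,3], [2,4], [2,5], [2,6], [2,7], [3,4], [3,5], [3,6], [3,7], [4,5], [4,6], [4,7], [5,6]
  2-simplices (12): [1,3,5], [1,3,7], [1,4,6], [1,4,7], [1,5,6], [2,3,6], [2,3,7], [2,4,5], [2,4,7], [2,5,6], [3,4,5], [3,4,6]

so the chain groups are C_0 ≅ Z^7, C_1 ≅ Z^18, C_2 ≅ Z^12.

∂_1: C_1 → C_0 sends each edge [p,q] (with p < q) to q − p.
The 7×18 boundary matrix has rank 6 and Smith normal form diag(1,1,1,1,1,1).

The boundary map ∂_2: C_2 → C_1 sends each 2-simplex [p,q,r] to [q,r] − [p,r] + [p,q]. For instance
  ∂[2,3,7] = [3,7] − [2,7] + [2,3],
  ∂[2,4,7] = [4,7] − [2,7] + [2,4].
The resulting 18×12 matrix has rank 12, and its Smith normal form has invariant factors (1,1,1,1,1,1,1,1,1,1,1,2).

Reading off H_k = ker ∂_k / im ∂_{k+1}:

  H_0: rank C_0 − rank ∂_1 = 7 − 6 = 1, and the invariant factors of ∂_1 are all 1, so H_0 = Z.
  H_1: rank ker ∂_1 − rank ∂_2 = (18 − 6) − 12 = 0, and ∂_2 has invariant factor 2 > 1, so H_1 = Z/2.
  H_2: rank ker ∂_2 − rank ∂_3 = (12 − 12) − 0 = 0, and there is no ∂_3, so H_2 = 0.

(K is a triangulation of the real projective plane RP^2.)

H_0 = Z,  H_1 = Z/2,  H_2 = 0.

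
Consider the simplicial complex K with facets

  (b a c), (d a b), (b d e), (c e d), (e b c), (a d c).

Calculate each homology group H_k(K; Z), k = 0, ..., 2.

Fix the vertex order a < b < c < d < e and write every simplex with vertices in increasing order. Then dim K = 2 and the simplices of K are:

  0-simplices (5): a, b, c, d, e
  1-simplices (9): ab, ac, ad, bc, bd, be, cd, ce, de
  2-simplices (6): abc, abd, acd, bce, bde, cde

Hence C_0 ≅ Z^5, C_1 ≅ Z^9, C_2 ≅ Z^6.

The boundary map ∂_1: C_1 → C_0 is given by ∂[p,q] = [q] − [p].
The resulting 5×9 matrix has rank 4, and its Smith normal form has invariant factors (1,1,1,1).

Boundary ∂_2: C_2 → C_1 sends each 2-simplex [p,q,r] to [q,r] − [p,r] + [p,q]. For instance
  ∂cde = de − ce + cd,
  ∂abc = bc − ac + ab.
This gives a 9×6 integer matrix of rank 5; reducing to Smith normal form yields diagonal entries (1,1,1,1,1).

Reading off H_k = ker ∂_k / im ∂_{k+1}:

  H_0: rank C_0 − rank ∂_1 = 5 − 4 = 1, and the invariant factors of ∂_1 are all 1, so H_0 = Z.
  H_1: rank ker ∂_1 − rank ∂_2 = (9 − 4) − 5 = 0, and the invariant factors of ∂_2 are all 1, so H_1 = 0.
  H_2: rank ker ∂_2 − rank ∂_3 = (6 − 5) − 0 = 1, and there is no ∂_3, so H_2 = Z.

H_0 ≅ Z,  H_1 = 0,  H_2 ≅ Z.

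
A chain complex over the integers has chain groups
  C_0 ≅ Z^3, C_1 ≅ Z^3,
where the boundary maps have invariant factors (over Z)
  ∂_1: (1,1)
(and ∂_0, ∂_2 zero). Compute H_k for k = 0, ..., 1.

H_0 = Z,  H_1 = Z.

H_0: b_0 = 3 − 0 − 2 = 1; torsion from ∂_1 factors > 1: none. So H_0 = Z.
H_1: b_1 = 3 − 2 − 0 = 1; torsion from ∂_2 factors > 1: none. So H_1 = Z.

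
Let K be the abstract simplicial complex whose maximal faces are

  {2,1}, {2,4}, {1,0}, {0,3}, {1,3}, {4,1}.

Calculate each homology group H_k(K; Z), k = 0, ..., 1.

Take the total order 0 < 1 < 2 < 3 < 4 on the vertex set. Then K (dimension 1) consists of the simplices:

  0-simplices (5): [0], [1], [2], [3], [4]
  1-simplices (6): [0,1], [0,3], [1,2], [1,3], [1,4], [2,4]

so the chain groups are C_0 ≅ Z^5, C_1 ≅ Z^6.

The boundary map ∂_1: C_1 → C_0 sends each edge [p,q] (with p < q) to q − p. For instance
  ∂[1,2] = [2] − [1].
The 5×6 boundary matrix has rank 4 and Smith normal form diag(1,1,1,1).

From H_k ≅ ker(∂_k) / im(∂_{k+1}) we obtain:

  H_0: rank C_0 − rank ∂_1 = 5 − 4 = 1, and the invariant factors of ∂_1 are all 1, so H_0 = Z.
  H_1: rank ker ∂_1 − rank ∂_2 = (6 − 4) − 0 = 2, and there is no ∂_2, so H_1 = Z^2.

(K is a triangulation of a wedge of 2 circles.)

H_0 = Z,  H_1 = Z^2.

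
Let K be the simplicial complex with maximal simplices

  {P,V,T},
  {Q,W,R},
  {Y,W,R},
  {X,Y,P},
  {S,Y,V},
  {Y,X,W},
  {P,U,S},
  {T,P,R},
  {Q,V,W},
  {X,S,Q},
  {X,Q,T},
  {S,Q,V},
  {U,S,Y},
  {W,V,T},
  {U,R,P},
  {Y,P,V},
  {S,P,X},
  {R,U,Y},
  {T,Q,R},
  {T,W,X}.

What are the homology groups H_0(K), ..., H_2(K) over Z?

Order the vertices as P < Q < R < S < T < U < V < W < X < Y. Listing each simplex with vertices in this order, K has dimension 2 with simplices:

  0-simplices (10): P, Q, R, S, T, U, V, W, X, Y
  1-simplices (30): PR, PS, PT, PU, PV, PX, PY, QR, QS, QT, QV, QW, QX, RT, RU, RW, RY, SU, SV, SX, SY, TV, TW, TX, UY, VW, VY, WX, WY, XY
  2-simplices (20): PRT, PRU, PSU, PSX, PTV, PVY, PXY, QRT, QRW, QSV, QSX, QTX, QVW, RUY, RWY, SUY, SVY, TVW, TWX, WXY

so the chain groups are C_0 ≅ Z^10, C_1 ≅ Z^30, C_2 ≅ Z^20.

The boundary map ∂_1: C_1 → C_0 is given by ∂[p,q] = [q] − [p].
The 10×30 boundary matrix has rank 9 and Smith normal form diag(1,1,1,1,1,1,1,1,1).

Boundary ∂_2: C_2 → C_1 maps a triangle to the signed sum of its edges. For instance
  ∂RUY = UY − RY + RU,
  ∂QSV = SV − QV + QS.
As a 30×20 matrix over Z this has rank 20, with invariant factors (1,1,1,1,1,1,1,1,1,1,1,1,1,1,1,1,1,1,1,2).

Now H_k = ker ∂_k / im ∂_{k+1}, so:

  H_0: rank C_0 − rank ∂_1 = 10 − 9 = 1, and the invariant factors of ∂_1 are all 1, so H_0 = Z.
  H_1: rank ker ∂_1 − rank ∂_2 = (30 − 9) − 20 = 1, and ∂_2 has invariant factor 2 > 1, so H_1 = Z ⊕ Z/2.
  H_2: rank ker ∂_2 − rank ∂_3 = (20 − 20) − 0 = 0, and there is no ∂_3, so H_2 = 0.

H_0 = Z,  H_1 = Z ⊕ Z/2,  H_2 = 0.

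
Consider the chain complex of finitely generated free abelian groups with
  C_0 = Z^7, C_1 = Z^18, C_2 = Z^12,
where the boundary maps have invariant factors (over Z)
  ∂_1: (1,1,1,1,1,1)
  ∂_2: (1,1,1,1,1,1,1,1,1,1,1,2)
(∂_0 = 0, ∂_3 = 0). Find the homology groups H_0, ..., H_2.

H_0: b_0 = 7 − 0 − 6 = 1; torsion from ∂_1 factors > 1: none. So H_0 ≅ Z.
H_1: b_1 = 18 − 6 − 12 = 0; torsion from ∂_2 factors > 1: [2]. So H_1 ≅ Z/2Z.
H_2: b_2 = 12 − 12 − 0 = 0; torsion from ∂_3 factors > 1: none. So H_2 ≅ 0.

H_0 ≅ Z,  H_1 ≅ Z/2Z,  H_2 = 0.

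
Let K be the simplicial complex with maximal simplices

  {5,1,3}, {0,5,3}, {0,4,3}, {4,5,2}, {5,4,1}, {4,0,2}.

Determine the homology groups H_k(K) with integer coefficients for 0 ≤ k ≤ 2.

Take the total order 0 < 1 < 2 < 3 < 4 < 5 on the vertex set. Then K (dimension 2) consists of the simplices:

  0-simplices (6): [0], [1], [2], [3], [4], [5]
  1-simplices (12): [0,2], [0,3], [0,4], [0,5], [1,3], [1,4], [1,5], [2,4], [2,5], [3,4], [3,5], [4,5]
  2-simplices (6): [0,2,4], [0,3,4], [0,3,5], [1,3,5], [1,4,5], [2,4,5]

Hence C_0 ≅ Z^6, C_1 ≅ Z^12, C_2 ≅ Z^6.

Boundary ∂_1: C_1 → C_0 sends each edge [p,q] (with p < q) to q − p.
The 6×12 boundary matrix has rank 5 and Smith normal form diag(1,1,1,1,1).

∂_2: C_2 → C_1 maps a triangle to the signed sum of its edges. For instance
  ∂[0,3,4] = [3,4] − [0,4] + [0,3],
  ∂[1,3,5] = [3,5] − [1,5] + [1,3].
As a 12×6 matrix over Z this has rank 6, with invariant factors (1,1,1,1,1,1).

Now H_k = ker ∂_k / im ∂_{k+1}, so:

  H_0: rank C_0 − rank ∂_1 = 6 − 5 = 1, and the invariant factors of ∂_1 are all 1, so H_0 = Z.
  H_1: rank ker ∂_1 − rank ∂_2 = (12 − 5) − 6 = 1, and the invariant factors of ∂_2 are all 1, so H_1 = Z.
  H_2: rank ker ∂_2 − rank ∂_3 = (6 − 6) − 0 = 0, and there is no ∂_3, so H_2 = 0.

As a check, the Euler characteristic is 6 − 12 + 6 = 0, which agrees with 1 − 1 + 0 = 0.
(K is a triangulation of the cylinder S^1 x I.)

H_0 = Z,  H_1 = Z,  H_2 = 0.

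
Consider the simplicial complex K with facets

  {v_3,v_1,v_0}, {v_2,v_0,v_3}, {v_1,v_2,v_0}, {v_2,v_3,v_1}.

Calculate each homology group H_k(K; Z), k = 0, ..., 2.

H_0 = Z,  H_1 = 0,  H_2 = Z.

Order the vertices as v_0 < v_1 < v_2 < v_3. Listing each simplex with vertices in this order, K has dimension 2 with simplices:

  0-simplices (4): [v_0], [v_1], [v_2], [v_3]
  1-simplices (6): [v_0,v_1], [v_0,v_2], [v_0,v_3], [v_1,v_2], [v_1,v_3], [v_2,v_3]
  2-simplices (4): [v_0,v_1,v_2], [v_0,v_1,v_3], [v_0,v_2,v_3], [v_1,v_2,v_3]

so the chain groups are C_0 ≅ Z^4, C_1 ≅ Z^6, C_2 ≅ Z^4.

The boundary map ∂_1: C_1 → C_0 sends each edge [p,q] (with p < q) to q − p.
This gives a 4×6 integer matrix of rank 3; reducing to Smith normal form yields diagonal entries (1,1,1).

Boundary ∂_2: C_2 → C_1 maps a triangle to the signed sum of its edges. For instance
  ∂[v_0,v_2,v_3] = [v_2,v_3] − [v_0,v_3] + [v_0,v_2],
  ∂[v_1,v_2,v_3] = [v_2,v_3] − [v_1,v_3] + [v_1,v_2].
The 6×4 boundary matrix has rank 3 and Smith normal form diag(1,1,1).

Computing H_k = (kernel of ∂_k) / (image of ∂_{k+1}):

  H_0: rank C_0 − rank ∂_1 = 4 − 3 = 1, and the invariant factors of ∂_1 are all 1, so H_0 ≅ Z.
  H_1: rank ker ∂_1 − rank ∂_2 = (6 − 3) − 3 = 0, and the invariant factors of ∂_2 are all 1, so H_1 ≅ 0.
  H_2: rank ker ∂_2 − rank ∂_3 = (4 − 3) − 0 = 1, and there is no ∂_3, so H_2 ≅ Z.

(K is a triangulation of the 2-sphere S^2.)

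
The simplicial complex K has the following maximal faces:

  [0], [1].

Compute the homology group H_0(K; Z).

Take the total order 0 < 1 on the vertex set. Then K (dimension 0) consists of the simplices:

  0-simplices (2): [0], [1]

so the chain groups are C_0 ≅ Z^2.

From H_k ≅ ker(∂_k) / im(∂_{k+1}) we obtain:

  H_0: rank C_0 − rank ∂_1 = 2 − 0 = 2, and there is no ∂_1, so H_0 ≅ Z^2.

H_0 = Z^2.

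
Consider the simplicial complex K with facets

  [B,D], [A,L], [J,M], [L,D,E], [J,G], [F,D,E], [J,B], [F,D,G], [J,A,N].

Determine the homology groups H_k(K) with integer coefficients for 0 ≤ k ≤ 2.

H_0 ≅ Z,  H_1 ≅ Z^2,  H_2 = 0.

Fix the vertex order A < B < D < E < F < G < J < L < M < N and write every simplex with vertices in increasing order. Then dim K = 2 and the simplices of K are:

  0-simplices (10): A, B, D, E, F, G, J, L, M, N
  1-simplices (15): AJ, AL, AN, BD, BJ, DE, DF, DG, DL, EF, EL, FG, GJ, JM, JN
  2-simplices (4): AJN, DEF, DEL, DFG

so the chain groups are C_0 ≅ Z^10, C_1 ≅ Z^15, C_2 ≅ Z^4.

∂_1: C_1 → C_0 is given by ∂[p,q] = [q] − [p].
The 10×15 boundary matrix has rank 9 and Smith normal form diag(1,1,1,1,1,1,1,1,1).

∂_2: C_2 → C_1 sends each 2-simplex [p,q,r] to [q,r] − [p,r] + [p,q]. For instance
  ∂AJN = JN − AN + AJ,
  ∂DEL = EL − DL + DE.
The 15×4 boundary matrix has rank 4 and Smith normal form diag(1,1,1,1).

Reading off H_k = ker ∂_k / im ∂_{k+1}:

  H_0: rank C_0 − rank ∂_1 = 10 − 9 = 1, and the invariant factors of ∂_1 are all 1, so H_0 ≅ Z.
  H_1: rank ker ∂_1 − rank ∂_2 = (15 − 9) − 4 = 2, and the invariant factors of ∂_2 are all 1, so H_1 ≅ Z^2.
  H_2: rank ker ∂_2 − rank ∂_3 = (4 − 4) − 0 = 0, and there is no ∂_3, so H_2 ≅ 0.

As a check, the Euler characteristic is 10 − 15 + 4 = -1, which agrees with 1 − 2 + 0 = -1.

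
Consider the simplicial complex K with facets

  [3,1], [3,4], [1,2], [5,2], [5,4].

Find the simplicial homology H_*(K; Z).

H_0 = Z,  H_1 = Z.

Fix the vertex order 1 < 2 < 3 < 4 < 5 and write every simplex with vertices in increasing order. Then dim K = 1 and the simplices of K are:

  0-simplices (5): [1], [2], [3], [4], [5]
  1-simplices (5): [1,2], [1,3], [2,5], [3,4], [4,5]

so the chain groups are C_0 ≅ Z^5, C_1 ≅ Z^5.

∂_1: C_1 → C_0 sends each edge [p,q] (with p < q) to q − p.
This gives a 5×5 integer matrix of rank 4; reducing to Smith normal form yields diagonal entries (1,1,1,1).

From H_k ≅ ker(∂_k) / im(∂_{k+1}) we obtain:

  H_0: rank C_0 − rank ∂_1 = 5 − 4 = 1, and the invariant factors of ∂_1 are all 1, so H_0 ≅ Z.
  H_1: rank ker ∂_1 − rank ∂_2 = (5 − 4) − 0 = 1, and there is no ∂_2, so H_1 ≅ Z.

(K is a triangulation of the circle S^1.)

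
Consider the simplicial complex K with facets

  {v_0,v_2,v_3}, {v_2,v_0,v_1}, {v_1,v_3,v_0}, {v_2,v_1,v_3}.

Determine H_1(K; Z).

Take the total order v_0 < v_1 < v_2 < v_3 on the vertex set. Then K (dimension 2) consists of the simplices:

  0-simplices (4): [v_0], [v_1], [v_2], [v_3]
  1-simplices (6): [v_0,v_1], [v_0,v_2], [v_0,v_3], [v_1,v_2], [v_1,v_3], [v_2,v_3]
  2-simplices (4): [v_0,v_1,v_2], [v_0,v_1,v_3], [v_0,v_2,v_3], [v_1,v_2,v_3]

so the chain groups are C_0 ≅ Z^4, C_1 ≅ Z^6, C_2 ≅ Z^4.

The boundary map ∂_1: C_1 → C_0 maps an edge to its endpoints' difference, ∂[p,q] = q − p. For instance
  ∂[v_0,v_2] = [v_2] − [v_0].
This gives a 4×6 integer matrix of rank 3; reducing to Smith normal form yields diagonal entries (1,1,1).

∂_2: C_2 → C_1 maps a triangle to the signed sum of its edges. For instance
  ∂[v_1,v_2,v_3] = [v_2,v_3] − [v_1,v_3] + [v_1,v_2],
  ∂[v_0,v_1,v_3] = [v_1,v_3] − [v_0,v_3] + [v_0,v_1].
The 6×4 boundary matrix has rank 3 and Smith normal form diag(1,1,1).

Reading off H_k = ker ∂_k / im ∂_{k+1}:

  H_1: rank ker ∂_1 − rank ∂_2 = (6 − 3) − 3 = 0, and the invariant factors of ∂_2 are all 1, so H_1 = 0.

H_1 = 0.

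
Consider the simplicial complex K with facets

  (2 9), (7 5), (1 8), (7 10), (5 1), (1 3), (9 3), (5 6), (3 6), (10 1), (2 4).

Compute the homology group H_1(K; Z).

H_1 = Z^2.

We work with the vertex ordering 1 < 2 < 3 < 4 < 5 < 6 < 7 < 8 < 9 < 10. The simplices of K, each written with vertices in increasing order, are:

  0-simplices (10): [1], [2], [3], [4], [5], [6], [7], [8], [9], [10]
  1-simplices (11): [1,3], [1,5], [1,8], [1,10], [2,4], [2,9], [3,6], [3,9], [5,6], [5,7], [7,10]

Hence C_0 ≅ Z^10, C_1 ≅ Z^11.

∂_1: C_1 → C_0 sends each edge [p,q] (with p < q) to q − p.
As a 10×11 matrix over Z this has rank 9, with invariant factors (1,1,1,1,1,1,1,1,1).

Computing H_k = (kernel of ∂_k) / (image of ∂_{k+1}):

  H_1: rank ker ∂_1 − rank ∂_2 = (11 − 9) − 0 = 2, and there is no ∂_2, so H_1 = Z^2.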